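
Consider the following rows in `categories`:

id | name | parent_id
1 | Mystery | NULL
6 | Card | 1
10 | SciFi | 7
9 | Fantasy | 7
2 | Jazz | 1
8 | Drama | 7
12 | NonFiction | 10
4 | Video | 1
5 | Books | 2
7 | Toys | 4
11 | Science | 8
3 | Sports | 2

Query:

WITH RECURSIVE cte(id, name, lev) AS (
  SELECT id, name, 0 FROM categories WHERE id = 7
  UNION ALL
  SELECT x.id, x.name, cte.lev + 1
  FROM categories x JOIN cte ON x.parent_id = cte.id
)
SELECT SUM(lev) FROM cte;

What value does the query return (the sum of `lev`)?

7

Base: id=7 (Toys) at lev 0.
Iteration 1: rows with parent_id in {7} -> Drama (id 8, lev 1), Fantasy (id 9, lev 1), SciFi (id 10, lev 1).
Iteration 2: rows with parent_id in {8,9,10} -> Science (id 11, lev 2), NonFiction (id 12, lev 2).
Iteration 3: no rows with parent_id in {11,12}; recursion stops.
SUM(lev) = 0 + 1 + 1 + 1 + 2 + 2 = 7.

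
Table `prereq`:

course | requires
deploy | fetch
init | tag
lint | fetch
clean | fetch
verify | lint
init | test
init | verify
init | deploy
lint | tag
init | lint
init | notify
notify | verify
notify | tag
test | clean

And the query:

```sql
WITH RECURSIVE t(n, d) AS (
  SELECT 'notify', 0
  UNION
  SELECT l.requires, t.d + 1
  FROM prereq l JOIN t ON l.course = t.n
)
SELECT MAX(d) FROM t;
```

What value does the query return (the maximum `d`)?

Base: (notify, d=0).
Iteration 1: edges from {notify} -> (tag, d=1), (verify, d=1).
Iteration 2: edges from {tag,verify} -> (lint, d=2).
Iteration 3: edges from {lint} -> (fetch, d=3), (tag, d=3).
Iteration 4: no outgoing edges from {fetch,tag}; recursion stops.
d values: 0, 1, 1, 2, 3, 3; the maximum is 3.

3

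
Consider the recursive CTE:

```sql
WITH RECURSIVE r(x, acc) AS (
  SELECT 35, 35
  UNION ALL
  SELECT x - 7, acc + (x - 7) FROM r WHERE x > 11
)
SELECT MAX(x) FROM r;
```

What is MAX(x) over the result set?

35

Base: x=35, acc=35.
Iteration 1: 35 > 11 holds -> x = 35 - 7 = 28, acc = 35 + 28 = 63.
Iteration 2: 28 > 11 holds -> x = 28 - 7 = 21, acc = 63 + 21 = 84.
Iteration 3: 21 > 11 holds -> x = 21 - 7 = 14, acc = 84 + 14 = 98.
Iteration 4: 14 > 11 holds -> x = 14 - 7 = 7, acc = 98 + 7 = 105.
Iteration 5: 7 > 11 fails; recursion stops.
x values: 35, 28, 21, 14, 7; the maximum is 35.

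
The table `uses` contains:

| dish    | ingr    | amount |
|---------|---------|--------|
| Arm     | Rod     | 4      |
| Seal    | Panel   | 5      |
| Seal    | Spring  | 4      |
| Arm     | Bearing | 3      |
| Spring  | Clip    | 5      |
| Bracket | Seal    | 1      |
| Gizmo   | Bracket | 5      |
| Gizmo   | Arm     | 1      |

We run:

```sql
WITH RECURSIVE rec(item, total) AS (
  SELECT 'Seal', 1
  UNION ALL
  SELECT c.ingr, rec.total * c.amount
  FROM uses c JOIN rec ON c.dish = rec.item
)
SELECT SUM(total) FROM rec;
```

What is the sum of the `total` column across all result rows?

Base: (Seal, total=1).
Iteration 1: components of {Seal} -> Panel = 1*5 = 5, Spring = 1*4 = 4.
Iteration 2: components of {Panel,Spring} -> Clip = 4*5 = 20.
Iteration 3: no further components; recursion stops.
SUM(total) = 1 + 5 + 4 + 20 = 30.

30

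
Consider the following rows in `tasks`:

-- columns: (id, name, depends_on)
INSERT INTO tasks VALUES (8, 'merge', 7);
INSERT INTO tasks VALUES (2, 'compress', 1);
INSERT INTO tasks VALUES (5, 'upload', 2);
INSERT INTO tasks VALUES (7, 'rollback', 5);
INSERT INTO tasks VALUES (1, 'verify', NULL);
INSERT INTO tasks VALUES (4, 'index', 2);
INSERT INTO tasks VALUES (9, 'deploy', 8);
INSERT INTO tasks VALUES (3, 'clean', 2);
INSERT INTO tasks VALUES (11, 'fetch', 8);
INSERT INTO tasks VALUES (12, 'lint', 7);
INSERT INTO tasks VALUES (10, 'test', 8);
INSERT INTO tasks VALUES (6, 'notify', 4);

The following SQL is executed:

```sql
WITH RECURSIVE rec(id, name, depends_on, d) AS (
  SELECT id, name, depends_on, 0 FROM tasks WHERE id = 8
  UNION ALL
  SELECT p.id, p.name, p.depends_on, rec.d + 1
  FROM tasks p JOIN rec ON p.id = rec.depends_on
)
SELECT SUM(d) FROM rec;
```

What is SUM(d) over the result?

10

Base: id=8 (merge), depends_on=7, d 0.
Iteration 1: join on id=7 -> rollback (id 7, depends_on=5, d 1).
Iteration 2: join on id=5 -> upload (id 5, depends_on=2, d 2).
Iteration 3: join on id=2 -> compress (id 2, depends_on=1, d 3).
Iteration 4: join on id=1 -> verify (id 1, depends_on=NULL, d 4).
Iteration 5: depends_on is NULL; no match; recursion stops.
SUM(d) = 0 + 1 + 2 + 3 + 4 = 10.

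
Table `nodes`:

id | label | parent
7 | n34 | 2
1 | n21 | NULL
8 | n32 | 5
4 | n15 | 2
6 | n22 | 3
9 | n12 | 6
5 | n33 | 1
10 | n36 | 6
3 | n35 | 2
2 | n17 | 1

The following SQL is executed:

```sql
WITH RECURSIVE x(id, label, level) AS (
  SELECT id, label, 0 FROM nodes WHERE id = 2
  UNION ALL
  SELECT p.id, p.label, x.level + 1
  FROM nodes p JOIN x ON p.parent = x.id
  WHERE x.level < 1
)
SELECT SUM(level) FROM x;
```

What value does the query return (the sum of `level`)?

Base: id=2 (n17) at level 0.
Iteration 1: rows with parent in {2} -> n35 (id 3, level 1), n15 (id 4, level 1), n34 (id 7, level 1).
Iteration 2: level < 1 fails for all current rows; recursion stops.
SUM(level) = 0 + 1 + 1 + 1 = 3.

3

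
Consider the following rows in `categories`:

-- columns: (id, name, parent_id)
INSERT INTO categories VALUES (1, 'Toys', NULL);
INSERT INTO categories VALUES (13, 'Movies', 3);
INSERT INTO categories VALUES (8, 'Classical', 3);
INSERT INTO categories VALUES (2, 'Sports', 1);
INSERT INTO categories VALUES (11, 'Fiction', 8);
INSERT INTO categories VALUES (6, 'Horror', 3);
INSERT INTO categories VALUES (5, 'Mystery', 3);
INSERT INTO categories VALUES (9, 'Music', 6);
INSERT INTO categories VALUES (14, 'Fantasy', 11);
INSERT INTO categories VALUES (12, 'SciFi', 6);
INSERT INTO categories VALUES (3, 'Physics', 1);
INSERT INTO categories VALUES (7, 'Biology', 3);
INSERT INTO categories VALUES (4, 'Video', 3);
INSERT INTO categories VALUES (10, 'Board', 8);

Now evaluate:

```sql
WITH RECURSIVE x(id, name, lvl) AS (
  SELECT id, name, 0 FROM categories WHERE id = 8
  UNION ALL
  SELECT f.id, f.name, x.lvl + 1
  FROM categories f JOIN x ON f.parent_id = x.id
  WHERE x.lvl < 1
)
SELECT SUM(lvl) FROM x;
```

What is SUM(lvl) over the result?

2

Base: id=8 (Classical) at lvl 0.
Iteration 1: rows with parent_id in {8} -> Board (id 10, lvl 1), Fiction (id 11, lvl 1).
Iteration 2: lvl < 1 fails for all current rows; recursion stops.
SUM(lvl) = 0 + 1 + 1 = 2.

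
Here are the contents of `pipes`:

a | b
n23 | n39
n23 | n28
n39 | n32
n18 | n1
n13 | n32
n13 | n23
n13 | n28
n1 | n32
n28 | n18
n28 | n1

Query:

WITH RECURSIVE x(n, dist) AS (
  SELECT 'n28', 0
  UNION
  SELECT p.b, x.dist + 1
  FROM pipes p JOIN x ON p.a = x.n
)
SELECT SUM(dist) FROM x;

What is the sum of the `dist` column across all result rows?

Base: (n28, dist=0).
Iteration 1: edges from {n28} -> (n1, dist=1), (n18, dist=1).
Iteration 2: edges from {n1,n18} -> (n1, dist=2), (n32, dist=2).
Iteration 3: edges from {n1,n32} -> (n32, dist=3).
Iteration 4: no outgoing edges from {n32}; recursion stops.
SUM(dist) = 0 + 1 + 1 + 2 + 2 + 3 = 9.

9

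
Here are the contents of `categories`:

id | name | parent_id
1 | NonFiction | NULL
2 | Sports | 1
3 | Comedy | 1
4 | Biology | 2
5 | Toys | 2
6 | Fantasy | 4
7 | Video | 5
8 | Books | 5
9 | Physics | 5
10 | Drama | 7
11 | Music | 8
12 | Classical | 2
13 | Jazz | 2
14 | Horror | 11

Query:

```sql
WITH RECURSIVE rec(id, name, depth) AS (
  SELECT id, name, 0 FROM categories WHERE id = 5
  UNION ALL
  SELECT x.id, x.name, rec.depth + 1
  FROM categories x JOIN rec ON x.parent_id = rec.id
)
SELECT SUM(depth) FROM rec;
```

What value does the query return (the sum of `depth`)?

Base: id=5 (Toys) at depth 0.
Iteration 1: rows with parent_id in {5} -> Video (id 7, depth 1), Books (id 8, depth 1), Physics (id 9, depth 1).
Iteration 2: rows with parent_id in {7,8,9} -> Drama (id 10, depth 2), Music (id 11, depth 2).
Iteration 3: rows with parent_id in {10,11} -> Horror (id 14, depth 3).
Iteration 4: no rows with parent_id in {14}; recursion stops.
SUM(depth) = 0 + 1 + 1 + 1 + 2 + 2 + 3 = 10.

10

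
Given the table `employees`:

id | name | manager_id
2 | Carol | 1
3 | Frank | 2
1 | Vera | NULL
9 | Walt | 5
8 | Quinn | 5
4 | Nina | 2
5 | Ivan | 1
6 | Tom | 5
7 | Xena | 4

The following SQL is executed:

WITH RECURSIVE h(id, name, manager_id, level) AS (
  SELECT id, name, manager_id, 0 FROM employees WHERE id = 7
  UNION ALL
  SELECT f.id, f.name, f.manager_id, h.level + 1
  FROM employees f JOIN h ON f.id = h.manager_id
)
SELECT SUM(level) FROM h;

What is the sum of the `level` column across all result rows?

Base: id=7 (Xena), manager_id=4, level 0.
Iteration 1: join on id=4 -> Nina (id 4, manager_id=2, level 1).
Iteration 2: join on id=2 -> Carol (id 2, manager_id=1, level 2).
Iteration 3: join on id=1 -> Vera (id 1, manager_id=NULL, level 3).
Iteration 4: manager_id is NULL; no match; recursion stops.
SUM(level) = 0 + 1 + 2 + 3 = 6.

6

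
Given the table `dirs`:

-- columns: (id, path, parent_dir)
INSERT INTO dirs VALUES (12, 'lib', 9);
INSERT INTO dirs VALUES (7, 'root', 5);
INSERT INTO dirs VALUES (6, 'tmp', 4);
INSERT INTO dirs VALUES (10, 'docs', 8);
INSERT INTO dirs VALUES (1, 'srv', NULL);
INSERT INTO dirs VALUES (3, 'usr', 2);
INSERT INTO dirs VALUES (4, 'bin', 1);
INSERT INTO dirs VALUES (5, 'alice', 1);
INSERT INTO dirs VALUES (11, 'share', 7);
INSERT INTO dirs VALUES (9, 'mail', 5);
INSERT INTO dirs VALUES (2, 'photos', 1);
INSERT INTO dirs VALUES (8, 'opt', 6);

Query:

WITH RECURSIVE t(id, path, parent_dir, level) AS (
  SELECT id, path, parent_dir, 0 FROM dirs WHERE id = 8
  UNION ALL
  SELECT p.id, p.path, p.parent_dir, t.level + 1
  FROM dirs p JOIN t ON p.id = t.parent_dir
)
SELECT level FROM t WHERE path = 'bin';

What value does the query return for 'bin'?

2

Base: id=8 (opt), parent_dir=6, level 0.
Iteration 1: join on id=6 -> tmp (id 6, parent_dir=4, level 1).
Iteration 2: join on id=4 -> bin (id 4, parent_dir=1, level 2).
Iteration 3: join on id=1 -> srv (id 1, parent_dir=NULL, level 3).
Iteration 4: parent_dir is NULL; no match; recursion stops.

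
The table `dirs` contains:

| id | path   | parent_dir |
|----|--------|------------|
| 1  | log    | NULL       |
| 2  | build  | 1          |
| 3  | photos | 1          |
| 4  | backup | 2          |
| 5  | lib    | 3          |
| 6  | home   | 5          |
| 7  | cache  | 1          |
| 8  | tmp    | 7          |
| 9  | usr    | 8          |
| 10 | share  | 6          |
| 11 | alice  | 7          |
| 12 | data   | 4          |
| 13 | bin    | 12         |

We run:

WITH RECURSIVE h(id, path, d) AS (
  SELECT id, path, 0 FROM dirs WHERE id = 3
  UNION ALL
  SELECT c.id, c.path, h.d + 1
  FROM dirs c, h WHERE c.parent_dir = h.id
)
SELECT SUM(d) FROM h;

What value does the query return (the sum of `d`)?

Base: id=3 (photos) at d 0.
Iteration 1: rows with parent_dir in {3} -> lib (id 5, d 1).
Iteration 2: rows with parent_dir in {5} -> home (id 6, d 2).
Iteration 3: rows with parent_dir in {6} -> share (id 10, d 3).
Iteration 4: no rows with parent_dir in {10}; recursion stops.
SUM(d) = 0 + 1 + 2 + 3 = 6.

6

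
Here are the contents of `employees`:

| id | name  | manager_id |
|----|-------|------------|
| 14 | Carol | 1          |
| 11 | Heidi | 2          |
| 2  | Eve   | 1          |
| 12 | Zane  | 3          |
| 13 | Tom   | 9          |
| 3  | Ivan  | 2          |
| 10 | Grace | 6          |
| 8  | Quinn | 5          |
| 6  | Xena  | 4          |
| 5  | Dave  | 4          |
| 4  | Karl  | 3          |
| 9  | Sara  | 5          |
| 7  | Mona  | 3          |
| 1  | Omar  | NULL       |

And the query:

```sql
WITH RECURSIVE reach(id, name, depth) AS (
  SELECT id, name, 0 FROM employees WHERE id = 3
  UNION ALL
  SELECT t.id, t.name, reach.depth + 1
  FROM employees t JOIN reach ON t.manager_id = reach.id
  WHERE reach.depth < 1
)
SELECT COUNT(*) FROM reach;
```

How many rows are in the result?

Base: id=3 (Ivan) at depth 0.
Iteration 1: rows with manager_id in {3} -> Karl (id 4, depth 1), Mona (id 7, depth 1), Zane (id 12, depth 1).
Iteration 2: depth < 1 fails for all current rows; recursion stops.
Total rows emitted: 4.

4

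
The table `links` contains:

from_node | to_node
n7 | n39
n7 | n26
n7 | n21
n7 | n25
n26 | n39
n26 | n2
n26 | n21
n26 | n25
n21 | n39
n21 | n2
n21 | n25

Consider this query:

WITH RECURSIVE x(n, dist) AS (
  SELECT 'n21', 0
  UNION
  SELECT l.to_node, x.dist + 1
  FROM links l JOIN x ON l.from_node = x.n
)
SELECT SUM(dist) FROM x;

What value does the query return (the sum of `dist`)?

3

Base: (n21, dist=0).
Iteration 1: edges from {n21} -> (n2, dist=1), (n25, dist=1), (n39, dist=1).
Iteration 2: no outgoing edges from {n2,n25,n39}; recursion stops.
SUM(dist) = 0 + 1 + 1 + 1 = 3.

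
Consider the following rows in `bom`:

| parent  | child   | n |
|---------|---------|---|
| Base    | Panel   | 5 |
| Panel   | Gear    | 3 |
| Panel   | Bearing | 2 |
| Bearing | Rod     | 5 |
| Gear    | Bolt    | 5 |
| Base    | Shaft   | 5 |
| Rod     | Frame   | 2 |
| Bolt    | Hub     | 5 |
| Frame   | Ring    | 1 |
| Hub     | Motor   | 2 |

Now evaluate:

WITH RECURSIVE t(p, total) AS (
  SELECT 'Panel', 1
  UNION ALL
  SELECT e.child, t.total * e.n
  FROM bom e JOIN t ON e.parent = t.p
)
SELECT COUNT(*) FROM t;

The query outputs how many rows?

Base: (Panel, total=1).
Iteration 1: components of {Panel} -> Bearing = 1*2 = 2, Gear = 1*3 = 3.
Iteration 2: components of {Bearing,Gear} -> Bolt = 3*5 = 15, Rod = 2*5 = 10.
Iteration 3: components of {Bolt,Rod} -> Frame = 10*2 = 20, Hub = 15*5 = 75.
Iteration 4: components of {Frame,Hub} -> Motor = 75*2 = 150, Ring = 20*1 = 20.
Iteration 5: no further components; recursion stops.
Total rows emitted: 9.

9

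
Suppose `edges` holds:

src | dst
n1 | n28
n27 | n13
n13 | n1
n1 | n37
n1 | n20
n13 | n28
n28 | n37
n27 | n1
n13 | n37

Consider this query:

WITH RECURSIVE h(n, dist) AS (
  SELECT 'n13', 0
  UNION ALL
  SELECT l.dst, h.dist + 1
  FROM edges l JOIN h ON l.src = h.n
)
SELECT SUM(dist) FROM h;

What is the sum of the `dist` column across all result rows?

14

Base: (n13, dist=0).
Iteration 1: edges from {n13} -> (n1, dist=1), (n28, dist=1), (n37, dist=1).
Iteration 2: edges from {n1,n28,n37} -> (n20, dist=2), (n28, dist=2), (n37, dist=2) x2. [UNION ALL keeps all 4 new rows, including repeats]
Iteration 3: edges from {n20,n28,n37} -> (n37, dist=3).
Iteration 4: no outgoing edges from {n37}; recursion stops.
SUM(dist) = 0 + 1 + 1 + 1 + 2 + 2 + 2 + 2 + 3 = 14.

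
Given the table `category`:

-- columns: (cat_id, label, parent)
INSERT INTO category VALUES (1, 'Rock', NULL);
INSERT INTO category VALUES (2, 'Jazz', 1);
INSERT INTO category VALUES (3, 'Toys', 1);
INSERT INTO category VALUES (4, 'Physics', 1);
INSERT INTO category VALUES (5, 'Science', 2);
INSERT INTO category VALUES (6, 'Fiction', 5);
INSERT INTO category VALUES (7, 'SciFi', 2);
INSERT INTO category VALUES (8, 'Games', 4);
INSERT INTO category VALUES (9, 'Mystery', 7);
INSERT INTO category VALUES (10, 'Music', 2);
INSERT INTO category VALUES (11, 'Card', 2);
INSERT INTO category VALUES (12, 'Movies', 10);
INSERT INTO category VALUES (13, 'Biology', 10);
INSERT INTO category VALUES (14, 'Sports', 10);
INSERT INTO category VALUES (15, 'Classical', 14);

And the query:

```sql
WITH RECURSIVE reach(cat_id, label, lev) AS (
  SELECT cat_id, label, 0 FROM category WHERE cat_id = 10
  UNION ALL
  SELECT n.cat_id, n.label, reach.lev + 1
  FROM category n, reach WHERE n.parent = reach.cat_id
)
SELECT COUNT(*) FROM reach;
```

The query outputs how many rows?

5

Base: cat_id=10 (Music) at lev 0.
Iteration 1: rows with parent in {10} -> Movies (id 12, lev 1), Biology (id 13, lev 1), Sports (id 14, lev 1).
Iteration 2: rows with parent in {12,13,14} -> Classical (id 15, lev 2).
Iteration 3: no rows with parent in {15}; recursion stops.
Total rows emitted: 5.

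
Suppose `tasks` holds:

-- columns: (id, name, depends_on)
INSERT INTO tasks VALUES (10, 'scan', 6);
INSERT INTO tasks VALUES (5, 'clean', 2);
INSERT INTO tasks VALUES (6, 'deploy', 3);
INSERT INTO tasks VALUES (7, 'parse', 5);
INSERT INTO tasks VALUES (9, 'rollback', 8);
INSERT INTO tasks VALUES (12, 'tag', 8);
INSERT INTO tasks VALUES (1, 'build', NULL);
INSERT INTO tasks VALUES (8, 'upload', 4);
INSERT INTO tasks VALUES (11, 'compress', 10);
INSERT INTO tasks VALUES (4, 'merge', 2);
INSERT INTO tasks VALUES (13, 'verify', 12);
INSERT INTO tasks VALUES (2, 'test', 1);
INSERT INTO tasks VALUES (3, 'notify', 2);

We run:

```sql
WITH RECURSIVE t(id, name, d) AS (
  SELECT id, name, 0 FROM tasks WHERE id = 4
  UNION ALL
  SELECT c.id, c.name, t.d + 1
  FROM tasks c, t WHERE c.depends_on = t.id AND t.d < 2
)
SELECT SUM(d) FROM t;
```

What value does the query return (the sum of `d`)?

Base: id=4 (merge) at d 0.
Iteration 1: rows with depends_on in {4} -> upload (id 8, d 1).
Iteration 2: rows with depends_on in {8} -> rollback (id 9, d 2), tag (id 12, d 2).
Iteration 3: d < 2 fails for all current rows; recursion stops.
SUM(d) = 0 + 1 + 2 + 2 = 5.

5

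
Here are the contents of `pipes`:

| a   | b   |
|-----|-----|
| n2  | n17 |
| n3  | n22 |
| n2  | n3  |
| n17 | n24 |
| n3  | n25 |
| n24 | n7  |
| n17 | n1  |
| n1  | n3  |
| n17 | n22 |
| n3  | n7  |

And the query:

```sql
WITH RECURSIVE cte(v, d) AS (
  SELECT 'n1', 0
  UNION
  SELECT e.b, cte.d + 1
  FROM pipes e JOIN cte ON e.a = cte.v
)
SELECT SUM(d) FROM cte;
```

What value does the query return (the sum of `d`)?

7

Base: (n1, d=0).
Iteration 1: edges from {n1} -> (n3, d=1).
Iteration 2: edges from {n3} -> (n22, d=2), (n25, d=2), (n7, d=2).
Iteration 3: no outgoing edges from {n22,n25,n7}; recursion stops.
SUM(d) = 0 + 1 + 2 + 2 + 2 = 7.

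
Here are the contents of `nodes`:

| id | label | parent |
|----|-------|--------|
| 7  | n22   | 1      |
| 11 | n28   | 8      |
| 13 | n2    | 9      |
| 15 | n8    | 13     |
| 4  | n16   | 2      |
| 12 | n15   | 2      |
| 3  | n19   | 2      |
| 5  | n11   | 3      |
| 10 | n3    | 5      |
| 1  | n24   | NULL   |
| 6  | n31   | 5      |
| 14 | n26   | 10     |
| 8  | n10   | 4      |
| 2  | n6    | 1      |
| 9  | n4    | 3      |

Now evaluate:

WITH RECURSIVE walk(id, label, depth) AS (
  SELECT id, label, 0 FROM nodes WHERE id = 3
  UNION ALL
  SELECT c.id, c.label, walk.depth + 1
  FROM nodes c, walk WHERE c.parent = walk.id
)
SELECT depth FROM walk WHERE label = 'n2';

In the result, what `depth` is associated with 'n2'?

2

Base: id=3 (n19) at depth 0.
Iteration 1: rows with parent in {3} -> n11 (id 5, depth 1), n4 (id 9, depth 1).
Iteration 2: rows with parent in {5,9} -> n31 (id 6, depth 2), n3 (id 10, depth 2), n2 (id 13, depth 2).
Iteration 3: rows with parent in {6,10,13} -> n26 (id 14, depth 3), n8 (id 15, depth 3).
Iteration 4: no rows with parent in {14,15}; recursion stops.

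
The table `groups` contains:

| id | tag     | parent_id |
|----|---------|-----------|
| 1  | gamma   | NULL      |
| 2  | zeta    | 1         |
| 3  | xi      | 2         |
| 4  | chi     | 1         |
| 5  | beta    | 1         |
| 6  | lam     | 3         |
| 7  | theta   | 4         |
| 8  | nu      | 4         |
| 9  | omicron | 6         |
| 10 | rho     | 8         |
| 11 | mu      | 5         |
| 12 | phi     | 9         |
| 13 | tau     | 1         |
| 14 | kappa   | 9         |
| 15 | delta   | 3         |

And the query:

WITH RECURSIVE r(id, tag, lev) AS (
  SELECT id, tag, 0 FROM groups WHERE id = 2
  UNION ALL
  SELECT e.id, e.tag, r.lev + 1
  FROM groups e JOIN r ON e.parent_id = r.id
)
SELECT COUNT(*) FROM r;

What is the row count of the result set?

7

Base: id=2 (zeta) at lev 0.
Iteration 1: rows with parent_id in {2} -> xi (id 3, lev 1).
Iteration 2: rows with parent_id in {3} -> lam (id 6, lev 2), delta (id 15, lev 2).
Iteration 3: rows with parent_id in {6,15} -> omicron (id 9, lev 3).
Iteration 4: rows with parent_id in {9} -> phi (id 12, lev 4), kappa (id 14, lev 4).
Iteration 5: no rows with parent_id in {12,14}; recursion stops.
Total rows emitted: 7.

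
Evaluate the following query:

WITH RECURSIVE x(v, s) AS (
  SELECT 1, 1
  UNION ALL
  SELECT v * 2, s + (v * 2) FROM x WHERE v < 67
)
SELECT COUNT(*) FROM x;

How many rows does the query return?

Base: v=1, s=1.
Iteration 1: 1 < 67 holds -> v = 1 * 2 = 2, s = 1 + 2 = 3.
Iteration 2: 2 < 67 holds -> v = 2 * 2 = 4, s = 3 + 4 = 7.
Iteration 3: 4 < 67 holds -> v = 4 * 2 = 8, s = 7 + 8 = 15.
Iteration 4: 8 < 67 holds -> v = 8 * 2 = 16, s = 15 + 16 = 31.
Iteration 5: 16 < 67 holds -> v = 16 * 2 = 32, s = 31 + 32 = 63.
Iteration 6: 32 < 67 holds -> v = 32 * 2 = 64, s = 63 + 64 = 127.
Iteration 7: 64 < 67 holds -> v = 64 * 2 = 128, s = 127 + 128 = 255.
Iteration 8: 128 < 67 fails; recursion stops.
Total rows emitted: 8.

8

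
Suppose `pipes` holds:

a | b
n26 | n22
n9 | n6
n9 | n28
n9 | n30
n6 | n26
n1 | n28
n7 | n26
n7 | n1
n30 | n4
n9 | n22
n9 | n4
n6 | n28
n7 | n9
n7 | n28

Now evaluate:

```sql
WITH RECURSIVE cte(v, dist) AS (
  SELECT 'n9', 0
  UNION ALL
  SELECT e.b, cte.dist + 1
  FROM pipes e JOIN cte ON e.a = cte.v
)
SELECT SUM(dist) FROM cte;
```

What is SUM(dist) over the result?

Base: (n9, dist=0).
Iteration 1: edges from {n9} -> (n22, dist=1), (n28, dist=1), (n30, dist=1), (n4, dist=1), (n6, dist=1).
Iteration 2: edges from {n22,n28,n30,n4,n6} -> (n26, dist=2), (n28, dist=2), (n4, dist=2).
Iteration 3: edges from {n26,n28,n4} -> (n22, dist=3).
Iteration 4: no outgoing edges from {n22}; recursion stops.
SUM(dist) = 0 + 1 + 1 + 1 + 1 + 1 + 2 + 2 + 2 + 3 = 14.

14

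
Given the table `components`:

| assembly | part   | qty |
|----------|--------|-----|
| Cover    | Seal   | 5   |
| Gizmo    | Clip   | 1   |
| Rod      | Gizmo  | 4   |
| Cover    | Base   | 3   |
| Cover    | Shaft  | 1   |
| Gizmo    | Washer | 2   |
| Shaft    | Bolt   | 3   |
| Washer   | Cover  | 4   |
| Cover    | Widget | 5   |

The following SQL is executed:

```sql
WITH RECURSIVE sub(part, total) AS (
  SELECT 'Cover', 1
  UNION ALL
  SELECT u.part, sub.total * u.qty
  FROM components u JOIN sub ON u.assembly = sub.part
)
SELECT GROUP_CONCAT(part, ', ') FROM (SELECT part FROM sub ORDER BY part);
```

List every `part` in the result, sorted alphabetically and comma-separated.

Base: (Cover, total=1).
Iteration 1: components of {Cover} -> Base = 1*3 = 3, Seal = 1*5 = 5, Shaft = 1*1 = 1, Widget = 1*5 = 5.
Iteration 2: components of {Base,Seal,Shaft,Widget} -> Bolt = 1*3 = 3.
Iteration 3: no further components; recursion stops.

Base, Bolt, Cover, Seal, Shaft, Widget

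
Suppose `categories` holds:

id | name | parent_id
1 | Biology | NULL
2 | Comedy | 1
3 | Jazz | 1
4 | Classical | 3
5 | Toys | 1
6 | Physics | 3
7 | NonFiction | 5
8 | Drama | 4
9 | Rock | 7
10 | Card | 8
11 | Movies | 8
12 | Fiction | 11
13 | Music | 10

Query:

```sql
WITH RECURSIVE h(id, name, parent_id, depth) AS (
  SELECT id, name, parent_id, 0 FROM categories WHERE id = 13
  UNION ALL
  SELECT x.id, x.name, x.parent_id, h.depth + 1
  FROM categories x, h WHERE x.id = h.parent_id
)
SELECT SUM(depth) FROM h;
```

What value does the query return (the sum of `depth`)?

Base: id=13 (Music), parent_id=10, depth 0.
Iteration 1: join on id=10 -> Card (id 10, parent_id=8, depth 1).
Iteration 2: join on id=8 -> Drama (id 8, parent_id=4, depth 2).
Iteration 3: join on id=4 -> Classical (id 4, parent_id=3, depth 3).
Iteration 4: join on id=3 -> Jazz (id 3, parent_id=1, depth 4).
Iteration 5: join on id=1 -> Biology (id 1, parent_id=NULL, depth 5).
Iteration 6: parent_id is NULL; no match; recursion stops.
SUM(depth) = 0 + 1 + 2 + 3 + 4 + 5 = 15.

15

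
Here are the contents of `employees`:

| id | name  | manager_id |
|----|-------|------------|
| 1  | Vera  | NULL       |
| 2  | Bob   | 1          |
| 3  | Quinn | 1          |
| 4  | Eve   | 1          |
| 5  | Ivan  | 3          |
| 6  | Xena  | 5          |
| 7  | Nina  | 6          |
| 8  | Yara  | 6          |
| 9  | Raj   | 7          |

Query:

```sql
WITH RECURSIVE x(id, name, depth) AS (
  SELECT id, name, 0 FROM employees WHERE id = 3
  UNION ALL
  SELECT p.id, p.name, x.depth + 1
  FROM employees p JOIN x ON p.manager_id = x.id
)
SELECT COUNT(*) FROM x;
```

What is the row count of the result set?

6

Base: id=3 (Quinn) at depth 0.
Iteration 1: rows with manager_id in {3} -> Ivan (id 5, depth 1).
Iteration 2: rows with manager_id in {5} -> Xena (id 6, depth 2).
Iteration 3: rows with manager_id in {6} -> Nina (id 7, depth 3), Yara (id 8, depth 3).
Iteration 4: rows with manager_id in {7,8} -> Raj (id 9, depth 4).
Iteration 5: no rows with manager_id in {9}; recursion stops.
Total rows emitted: 6.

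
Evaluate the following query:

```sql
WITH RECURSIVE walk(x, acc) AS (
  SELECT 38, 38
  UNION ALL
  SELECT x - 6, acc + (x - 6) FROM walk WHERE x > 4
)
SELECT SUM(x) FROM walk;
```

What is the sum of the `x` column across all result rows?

Base: x=38, acc=38.
Iteration 1: 38 > 4 holds -> x = 38 - 6 = 32, acc = 38 + 32 = 70.
Iteration 2: 32 > 4 holds -> x = 32 - 6 = 26, acc = 70 + 26 = 96.
Iteration 3: 26 > 4 holds -> x = 26 - 6 = 20, acc = 96 + 20 = 116.
Iteration 4: 20 > 4 holds -> x = 20 - 6 = 14, acc = 116 + 14 = 130.
Iteration 5: 14 > 4 holds -> x = 14 - 6 = 8, acc = 130 + 8 = 138.
Iteration 6: 8 > 4 holds -> x = 8 - 6 = 2, acc = 138 + 2 = 140.
Iteration 7: 2 > 4 fails; recursion stops.
SUM(x) = 38 + 32 + 26 + 20 + 14 + 8 + 2 = 140.

140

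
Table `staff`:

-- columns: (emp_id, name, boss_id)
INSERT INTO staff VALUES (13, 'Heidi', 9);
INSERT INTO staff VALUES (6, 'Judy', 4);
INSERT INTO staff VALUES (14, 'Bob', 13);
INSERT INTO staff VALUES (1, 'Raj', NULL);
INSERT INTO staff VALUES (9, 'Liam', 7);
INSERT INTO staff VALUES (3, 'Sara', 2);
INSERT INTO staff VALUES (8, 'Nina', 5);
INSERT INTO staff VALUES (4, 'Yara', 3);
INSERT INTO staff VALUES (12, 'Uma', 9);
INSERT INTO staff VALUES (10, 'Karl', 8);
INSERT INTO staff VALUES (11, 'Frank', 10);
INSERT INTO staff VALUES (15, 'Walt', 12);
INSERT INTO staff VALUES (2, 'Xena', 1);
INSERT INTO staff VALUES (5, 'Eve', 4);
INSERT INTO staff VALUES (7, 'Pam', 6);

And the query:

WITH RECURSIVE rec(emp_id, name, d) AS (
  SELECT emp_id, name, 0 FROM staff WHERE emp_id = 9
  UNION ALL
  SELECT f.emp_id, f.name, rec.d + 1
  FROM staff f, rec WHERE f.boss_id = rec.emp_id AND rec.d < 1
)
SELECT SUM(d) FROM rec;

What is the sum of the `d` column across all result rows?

2

Base: emp_id=9 (Liam) at d 0.
Iteration 1: rows with boss_id in {9} -> Uma (id 12, d 1), Heidi (id 13, d 1).
Iteration 2: d < 1 fails for all current rows; recursion stops.
SUM(d) = 0 + 1 + 1 = 2.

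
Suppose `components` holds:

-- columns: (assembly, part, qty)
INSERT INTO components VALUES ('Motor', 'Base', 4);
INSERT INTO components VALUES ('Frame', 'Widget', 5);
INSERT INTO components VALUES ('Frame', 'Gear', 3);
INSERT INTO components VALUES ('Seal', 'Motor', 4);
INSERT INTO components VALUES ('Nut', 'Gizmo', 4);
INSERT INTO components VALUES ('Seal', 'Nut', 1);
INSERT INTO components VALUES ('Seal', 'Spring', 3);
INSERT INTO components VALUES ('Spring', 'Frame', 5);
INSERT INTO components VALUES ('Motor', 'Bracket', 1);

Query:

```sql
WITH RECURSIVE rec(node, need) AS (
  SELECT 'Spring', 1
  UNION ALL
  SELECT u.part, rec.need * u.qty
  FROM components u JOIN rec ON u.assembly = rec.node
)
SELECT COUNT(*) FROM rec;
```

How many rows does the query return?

4

Base: (Spring, need=1).
Iteration 1: components of {Spring} -> Frame = 1*5 = 5.
Iteration 2: components of {Frame} -> Gear = 5*3 = 15, Widget = 5*5 = 25.
Iteration 3: no further components; recursion stops.
Total rows emitted: 4.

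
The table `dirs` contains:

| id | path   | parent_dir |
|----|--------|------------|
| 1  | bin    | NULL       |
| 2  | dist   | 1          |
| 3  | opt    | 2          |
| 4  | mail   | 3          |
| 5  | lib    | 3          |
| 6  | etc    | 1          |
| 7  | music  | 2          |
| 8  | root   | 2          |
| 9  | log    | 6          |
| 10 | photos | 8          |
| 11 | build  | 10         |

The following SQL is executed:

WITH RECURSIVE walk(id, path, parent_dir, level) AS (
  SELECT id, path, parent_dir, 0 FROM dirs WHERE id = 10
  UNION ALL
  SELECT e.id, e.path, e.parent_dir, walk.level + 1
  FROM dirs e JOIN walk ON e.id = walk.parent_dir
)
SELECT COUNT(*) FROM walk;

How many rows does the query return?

4

Base: id=10 (photos), parent_dir=8, level 0.
Iteration 1: join on id=8 -> root (id 8, parent_dir=2, level 1).
Iteration 2: join on id=2 -> dist (id 2, parent_dir=1, level 2).
Iteration 3: join on id=1 -> bin (id 1, parent_dir=NULL, level 3).
Iteration 4: parent_dir is NULL; no match; recursion stops.
Total rows emitted: 4.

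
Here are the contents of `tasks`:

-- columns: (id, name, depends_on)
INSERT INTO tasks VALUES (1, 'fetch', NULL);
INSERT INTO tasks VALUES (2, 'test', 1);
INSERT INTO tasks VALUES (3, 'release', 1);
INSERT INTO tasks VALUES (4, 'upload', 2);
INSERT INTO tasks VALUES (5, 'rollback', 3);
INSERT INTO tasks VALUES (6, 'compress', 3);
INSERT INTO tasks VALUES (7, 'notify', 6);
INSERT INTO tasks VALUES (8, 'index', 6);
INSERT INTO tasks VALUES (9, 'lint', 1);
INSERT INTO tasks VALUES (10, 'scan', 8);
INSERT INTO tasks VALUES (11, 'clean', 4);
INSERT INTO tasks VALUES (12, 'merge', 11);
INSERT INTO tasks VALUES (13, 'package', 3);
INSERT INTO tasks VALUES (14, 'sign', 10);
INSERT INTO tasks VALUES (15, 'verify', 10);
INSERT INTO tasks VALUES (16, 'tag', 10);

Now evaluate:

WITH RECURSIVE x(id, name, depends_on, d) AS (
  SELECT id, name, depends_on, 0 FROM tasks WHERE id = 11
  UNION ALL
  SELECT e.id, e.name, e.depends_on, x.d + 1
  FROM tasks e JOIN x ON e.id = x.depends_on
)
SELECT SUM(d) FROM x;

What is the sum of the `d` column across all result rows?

6

Base: id=11 (clean), depends_on=4, d 0.
Iteration 1: join on id=4 -> upload (id 4, depends_on=2, d 1).
Iteration 2: join on id=2 -> test (id 2, depends_on=1, d 2).
Iteration 3: join on id=1 -> fetch (id 1, depends_on=NULL, d 3).
Iteration 4: depends_on is NULL; no match; recursion stops.
SUM(d) = 0 + 1 + 2 + 3 = 6.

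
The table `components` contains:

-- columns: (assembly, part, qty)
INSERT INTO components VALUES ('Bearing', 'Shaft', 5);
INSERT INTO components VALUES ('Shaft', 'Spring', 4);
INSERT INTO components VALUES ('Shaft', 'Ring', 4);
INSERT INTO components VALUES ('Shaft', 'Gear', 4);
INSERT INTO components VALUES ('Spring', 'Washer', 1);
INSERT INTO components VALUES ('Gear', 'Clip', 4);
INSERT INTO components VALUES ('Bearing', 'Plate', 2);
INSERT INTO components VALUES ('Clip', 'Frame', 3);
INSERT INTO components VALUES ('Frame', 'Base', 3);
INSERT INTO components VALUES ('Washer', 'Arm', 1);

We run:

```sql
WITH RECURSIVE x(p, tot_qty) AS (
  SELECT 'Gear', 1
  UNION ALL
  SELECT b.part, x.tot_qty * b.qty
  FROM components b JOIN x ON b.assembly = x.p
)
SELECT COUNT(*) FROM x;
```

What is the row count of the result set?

4

Base: (Gear, tot_qty=1).
Iteration 1: components of {Gear} -> Clip = 1*4 = 4.
Iteration 2: components of {Clip} -> Frame = 4*3 = 12.
Iteration 3: components of {Frame} -> Base = 12*3 = 36.
Iteration 4: no further components; recursion stops.
Total rows emitted: 4.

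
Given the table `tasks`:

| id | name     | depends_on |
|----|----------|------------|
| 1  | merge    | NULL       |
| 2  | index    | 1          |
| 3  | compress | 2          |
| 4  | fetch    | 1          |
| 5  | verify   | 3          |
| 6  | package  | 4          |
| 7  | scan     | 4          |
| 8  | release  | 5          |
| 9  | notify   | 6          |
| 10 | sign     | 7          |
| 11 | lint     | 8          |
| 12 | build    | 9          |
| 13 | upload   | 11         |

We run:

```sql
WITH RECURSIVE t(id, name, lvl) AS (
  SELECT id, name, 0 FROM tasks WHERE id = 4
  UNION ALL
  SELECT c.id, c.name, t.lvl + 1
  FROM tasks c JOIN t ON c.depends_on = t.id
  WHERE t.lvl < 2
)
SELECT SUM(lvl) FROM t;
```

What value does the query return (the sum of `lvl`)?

6

Base: id=4 (fetch) at lvl 0.
Iteration 1: rows with depends_on in {4} -> package (id 6, lvl 1), scan (id 7, lvl 1).
Iteration 2: rows with depends_on in {6,7} -> notify (id 9, lvl 2), sign (id 10, lvl 2).
Iteration 3: lvl < 2 fails for all current rows; recursion stops.
SUM(lvl) = 0 + 1 + 1 + 2 + 2 = 6.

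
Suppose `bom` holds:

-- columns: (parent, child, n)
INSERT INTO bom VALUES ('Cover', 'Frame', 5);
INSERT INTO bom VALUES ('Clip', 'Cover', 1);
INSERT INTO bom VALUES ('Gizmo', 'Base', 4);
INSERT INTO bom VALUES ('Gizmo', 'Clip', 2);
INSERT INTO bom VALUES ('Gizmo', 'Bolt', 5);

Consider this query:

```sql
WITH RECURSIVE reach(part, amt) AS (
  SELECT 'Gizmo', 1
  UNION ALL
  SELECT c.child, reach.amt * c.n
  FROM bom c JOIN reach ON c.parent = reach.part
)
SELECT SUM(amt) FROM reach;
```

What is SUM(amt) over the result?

24

Base: (Gizmo, amt=1).
Iteration 1: components of {Gizmo} -> Base = 1*4 = 4, Bolt = 1*5 = 5, Clip = 1*2 = 2.
Iteration 2: components of {Base,Bolt,Clip} -> Cover = 2*1 = 2.
Iteration 3: components of {Cover} -> Frame = 2*5 = 10.
Iteration 4: no further components; recursion stops.
SUM(amt) = 1 + 4 + 2 + 5 + 2 + 10 = 24.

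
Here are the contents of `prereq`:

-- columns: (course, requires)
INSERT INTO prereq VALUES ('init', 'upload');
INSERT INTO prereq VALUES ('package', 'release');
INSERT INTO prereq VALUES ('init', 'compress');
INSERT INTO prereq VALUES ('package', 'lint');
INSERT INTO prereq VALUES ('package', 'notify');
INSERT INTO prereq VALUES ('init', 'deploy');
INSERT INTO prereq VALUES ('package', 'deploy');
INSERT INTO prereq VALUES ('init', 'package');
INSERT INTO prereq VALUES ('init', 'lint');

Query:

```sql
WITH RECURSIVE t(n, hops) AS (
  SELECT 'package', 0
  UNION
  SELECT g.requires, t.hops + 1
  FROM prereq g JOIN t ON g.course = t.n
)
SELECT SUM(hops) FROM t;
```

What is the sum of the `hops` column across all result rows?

4

Base: (package, hops=0).
Iteration 1: edges from {package} -> (deploy, hops=1), (lint, hops=1), (notify, hops=1), (release, hops=1).
Iteration 2: no outgoing edges from {deploy,lint,notify,release}; recursion stops.
SUM(hops) = 0 + 1 + 1 + 1 + 1 = 4.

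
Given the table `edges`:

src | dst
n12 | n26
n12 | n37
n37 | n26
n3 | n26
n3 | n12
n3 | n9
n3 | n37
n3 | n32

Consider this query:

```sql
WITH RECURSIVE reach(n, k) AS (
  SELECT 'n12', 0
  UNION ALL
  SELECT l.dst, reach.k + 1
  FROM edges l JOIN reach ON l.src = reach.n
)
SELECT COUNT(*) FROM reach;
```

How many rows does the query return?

Base: (n12, k=0).
Iteration 1: edges from {n12} -> (n26, k=1), (n37, k=1).
Iteration 2: edges from {n26,n37} -> (n26, k=2).
Iteration 3: no outgoing edges from {n26}; recursion stops.
Total rows emitted: 4.

4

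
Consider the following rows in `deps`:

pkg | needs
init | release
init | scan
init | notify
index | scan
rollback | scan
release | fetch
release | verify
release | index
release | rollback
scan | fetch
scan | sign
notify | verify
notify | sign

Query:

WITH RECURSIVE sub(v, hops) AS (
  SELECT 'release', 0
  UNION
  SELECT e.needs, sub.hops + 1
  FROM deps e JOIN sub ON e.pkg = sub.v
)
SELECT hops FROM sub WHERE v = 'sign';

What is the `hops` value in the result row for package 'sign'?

3

Base: (release, hops=0).
Iteration 1: edges from {release} -> (fetch, hops=1), (index, hops=1), (rollback, hops=1), (verify, hops=1).
Iteration 2: edges from {fetch,index,rollback,verify} -> (scan, hops=2). [UNION drops 1 duplicate row(s)]
Iteration 3: edges from {scan} -> (fetch, hops=3), (sign, hops=3).
Iteration 4: no outgoing edges from {fetch,sign}; recursion stops.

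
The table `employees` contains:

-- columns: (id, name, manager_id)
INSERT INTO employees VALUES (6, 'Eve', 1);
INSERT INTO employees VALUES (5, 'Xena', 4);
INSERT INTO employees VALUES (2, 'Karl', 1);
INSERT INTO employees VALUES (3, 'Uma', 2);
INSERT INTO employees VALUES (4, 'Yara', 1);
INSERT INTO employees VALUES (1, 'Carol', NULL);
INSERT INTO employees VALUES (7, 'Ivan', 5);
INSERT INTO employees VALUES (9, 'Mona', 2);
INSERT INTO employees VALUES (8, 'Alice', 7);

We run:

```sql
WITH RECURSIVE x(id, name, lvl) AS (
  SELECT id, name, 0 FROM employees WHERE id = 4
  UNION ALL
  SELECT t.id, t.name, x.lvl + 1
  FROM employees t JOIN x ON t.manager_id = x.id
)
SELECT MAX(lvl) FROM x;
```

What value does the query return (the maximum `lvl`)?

3

Base: id=4 (Yara) at lvl 0.
Iteration 1: rows with manager_id in {4} -> Xena (id 5, lvl 1).
Iteration 2: rows with manager_id in {5} -> Ivan (id 7, lvl 2).
Iteration 3: rows with manager_id in {7} -> Alice (id 8, lvl 3).
Iteration 4: no rows with manager_id in {8}; recursion stops.
lvl values: 0, 1, 2, 3; the maximum is 3.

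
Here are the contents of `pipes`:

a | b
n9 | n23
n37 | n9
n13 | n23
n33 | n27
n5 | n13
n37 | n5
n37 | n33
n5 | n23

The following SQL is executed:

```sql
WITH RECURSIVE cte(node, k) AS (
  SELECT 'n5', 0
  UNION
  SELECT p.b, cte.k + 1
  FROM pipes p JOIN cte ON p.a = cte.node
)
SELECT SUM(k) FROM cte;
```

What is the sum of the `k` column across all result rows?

4

Base: (n5, k=0).
Iteration 1: edges from {n5} -> (n13, k=1), (n23, k=1).
Iteration 2: edges from {n13,n23} -> (n23, k=2).
Iteration 3: no outgoing edges from {n23}; recursion stops.
SUM(k) = 0 + 1 + 1 + 2 = 4.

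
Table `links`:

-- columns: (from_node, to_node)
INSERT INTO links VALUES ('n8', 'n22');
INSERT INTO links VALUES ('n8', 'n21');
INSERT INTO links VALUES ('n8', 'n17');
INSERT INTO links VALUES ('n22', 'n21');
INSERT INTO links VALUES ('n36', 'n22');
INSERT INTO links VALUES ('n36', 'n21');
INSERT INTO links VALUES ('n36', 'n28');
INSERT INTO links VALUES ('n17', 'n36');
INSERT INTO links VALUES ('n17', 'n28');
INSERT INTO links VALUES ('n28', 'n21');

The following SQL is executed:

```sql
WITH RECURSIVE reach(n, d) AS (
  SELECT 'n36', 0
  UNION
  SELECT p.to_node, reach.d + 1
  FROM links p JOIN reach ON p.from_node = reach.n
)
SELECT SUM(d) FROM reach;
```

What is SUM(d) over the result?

5

Base: (n36, d=0).
Iteration 1: edges from {n36} -> (n21, d=1), (n22, d=1), (n28, d=1).
Iteration 2: edges from {n21,n22,n28} -> (n21, d=2). [UNION drops 1 duplicate row(s)]
Iteration 3: no outgoing edges from {n21}; recursion stops.
SUM(d) = 0 + 1 + 1 + 1 + 2 = 5.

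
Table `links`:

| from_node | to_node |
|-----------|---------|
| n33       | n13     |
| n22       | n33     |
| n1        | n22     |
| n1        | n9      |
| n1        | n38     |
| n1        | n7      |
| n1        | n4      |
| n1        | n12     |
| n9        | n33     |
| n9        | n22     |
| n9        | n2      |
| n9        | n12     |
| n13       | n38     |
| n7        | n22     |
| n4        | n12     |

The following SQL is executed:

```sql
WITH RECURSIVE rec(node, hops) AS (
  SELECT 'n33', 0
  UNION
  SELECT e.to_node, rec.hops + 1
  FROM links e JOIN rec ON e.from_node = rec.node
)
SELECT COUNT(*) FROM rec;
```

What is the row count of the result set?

Base: (n33, hops=0).
Iteration 1: edges from {n33} -> (n13, hops=1).
Iteration 2: edges from {n13} -> (n38, hops=2).
Iteration 3: no outgoing edges from {n38}; recursion stops.
Total rows emitted: 3.

3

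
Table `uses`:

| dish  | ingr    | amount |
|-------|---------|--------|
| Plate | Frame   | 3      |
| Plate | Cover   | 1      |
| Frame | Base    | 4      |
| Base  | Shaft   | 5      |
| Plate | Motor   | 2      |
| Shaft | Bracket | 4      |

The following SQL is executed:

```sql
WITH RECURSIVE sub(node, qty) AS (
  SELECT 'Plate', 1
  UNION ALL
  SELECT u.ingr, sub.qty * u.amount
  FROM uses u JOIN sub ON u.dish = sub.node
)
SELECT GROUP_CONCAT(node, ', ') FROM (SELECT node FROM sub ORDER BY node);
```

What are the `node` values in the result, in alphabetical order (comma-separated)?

Base, Bracket, Cover, Frame, Motor, Plate, Shaft

Base: (Plate, qty=1).
Iteration 1: components of {Plate} -> Cover = 1*1 = 1, Frame = 1*3 = 3, Motor = 1*2 = 2.
Iteration 2: components of {Cover,Frame,Motor} -> Base = 3*4 = 12.
Iteration 3: components of {Base} -> Shaft = 12*5 = 60.
Iteration 4: components of {Shaft} -> Bracket = 60*4 = 240.
Iteration 5: no further components; recursion stops.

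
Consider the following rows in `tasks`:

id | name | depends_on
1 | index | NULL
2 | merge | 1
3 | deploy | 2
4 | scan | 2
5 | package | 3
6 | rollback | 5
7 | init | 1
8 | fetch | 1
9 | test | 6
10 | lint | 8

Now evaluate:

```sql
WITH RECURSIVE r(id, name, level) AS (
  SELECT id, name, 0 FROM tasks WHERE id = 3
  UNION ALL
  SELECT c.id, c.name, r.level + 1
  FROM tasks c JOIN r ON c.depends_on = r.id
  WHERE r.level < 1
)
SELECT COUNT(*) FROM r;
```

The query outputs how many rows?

2

Base: id=3 (deploy) at level 0.
Iteration 1: rows with depends_on in {3} -> package (id 5, level 1).
Iteration 2: level < 1 fails for all current rows; recursion stops.
Total rows emitted: 2.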